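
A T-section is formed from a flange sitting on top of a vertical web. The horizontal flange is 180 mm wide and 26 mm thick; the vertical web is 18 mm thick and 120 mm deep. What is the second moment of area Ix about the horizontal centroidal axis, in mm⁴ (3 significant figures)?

Ix ≈ 1.07 × 10⁷ mm⁴

Break the section into simple shapes (no overlaps), measuring from the bottom-left corner of the bounding box.
Flange: 180 × 26, A = 4 680 mm², y = 133 mm, Ī = 263 640 mm⁴.
Web: 18 × 120, A = 2 160 mm², y = 60 mm, Ī = 2 592 000 mm⁴.
Centroid: ȳ = ΣA·y / ΣA = 109.95 mm.
Transfer each piece to the horizontal centroidal axis using Ī + A·d² with d = y − 109.95:
  flange: d = 23.053 mm → contributes +2 750 703 mm⁴
  web: d = -49.947 mm → contributes +7 980 638 mm⁴
Total I = 10 731 341 mm⁴.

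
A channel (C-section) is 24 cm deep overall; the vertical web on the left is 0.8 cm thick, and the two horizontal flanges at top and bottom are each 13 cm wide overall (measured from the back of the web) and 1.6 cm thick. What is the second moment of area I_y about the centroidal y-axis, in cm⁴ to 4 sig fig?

Split into non-overlapping primitives; take the origin at the lower-left of the bounding box.
Web: 0.8 × 24, A = 19.2 cm², x = 0.4 cm, Ī = 1.024 cm⁴.
Top flange (beyond web): 12.2 × 1.6, A = 19.52 cm², x = 6.9 cm, Ī = 242.113 cm⁴.
Bottom flange (beyond web): 12.2 × 1.6, A = 19.52 cm², x = 6.9 cm, Ī = 242.113 cm⁴.
Centroid: x̄ = ΣA·x / ΣA = 4.75714 cm.
Transfer each piece to the centroidal y-axis using Ī + A·d² with d = x − 4.75714:
  web: d = -4.35714 cm → contributes +365.53 cm⁴
  top flange (beyond web): d = 2.14286 cm → contributes +331.746 cm⁴
  bottom flange (beyond web): d = 2.14286 cm → contributes +331.746 cm⁴
Total I = 1029.02 cm⁴.

I_y ≈ 1029 cm⁴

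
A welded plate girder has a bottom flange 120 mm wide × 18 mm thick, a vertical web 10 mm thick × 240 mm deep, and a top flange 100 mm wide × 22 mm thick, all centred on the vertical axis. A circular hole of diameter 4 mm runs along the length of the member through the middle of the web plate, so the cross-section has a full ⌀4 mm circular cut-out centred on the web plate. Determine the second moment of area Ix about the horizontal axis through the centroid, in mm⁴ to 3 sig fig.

Ix ≈ 8.54 × 10⁷ mm⁴

Treat the section as a set of non-overlapping primitives; coordinates are from the bounding-box lower-left.
Bottom plate: 120 × 18, A = 2 160 mm², y = 9 mm, Ī = 58 320 mm⁴.
Web plate: 10 × 240, A = 2 400 mm², y = 138 mm, Ī = 11 520 000 mm⁴.
Top plate: 100 × 22, A = 2 200 mm², y = 269 mm, Ī = 88 733 mm⁴.
Hole (subtracted): ⌀4, A = 12.566 mm², y = 138 mm, Ī = 12.566 mm⁴.
Centroid: ȳ = ΣA·y / ΣA = 139.42 mm.
Transfer each piece to the horizontal axis through the centroid using Ī + A·d² with d = y − 139.42:
  bottom plate: d = -130.42 mm → contributes +36 796 790 mm⁴
  web plate: d = -1.4168 mm → contributes +11 524 818 mm⁴
  top plate: d = 129.58 mm → contributes +37 030 686 mm⁴
  hole: d = -1.4168 mm → contributes −37.792 mm⁴
Total I = 85 352 256 mm⁴.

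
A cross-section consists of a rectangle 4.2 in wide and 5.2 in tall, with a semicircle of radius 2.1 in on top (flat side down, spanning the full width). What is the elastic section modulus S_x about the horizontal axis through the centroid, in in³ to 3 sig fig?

Split into non-overlapping primitives; take the origin at the lower-left of the bounding box.
Rectangular body: 4.2 × 5.2, A = 21.84 in², y = 2.6 in, Ī = 49.213 in⁴.
Semicircular cap: semicircle r = 2.1, A = 6.9272 in², y = 6.0913 in, Ī = 2.1346 in⁴.
Centroid: ȳ = ΣA·y / ΣA = 3.4407 in.
Transfer each piece to the horizontal axis through the centroid using Ī + A·d² with d = y − 3.4407:
  rectangular body: d = -0.84071 in → contributes +64.649 in⁴
  semicircular cap: d = 2.6506 in → contributes +50.802 in⁴
Total I = 115.45 in⁴.
Extreme fibre distance c = 3.8593 in; S = I/c = 29.915 in³.

S_x ≈ 29.9 in³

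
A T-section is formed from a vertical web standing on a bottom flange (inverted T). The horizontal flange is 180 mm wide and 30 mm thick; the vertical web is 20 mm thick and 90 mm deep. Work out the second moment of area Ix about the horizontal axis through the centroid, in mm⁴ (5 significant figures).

Treat the section as a set of non-overlapping primitives; coordinates are from the bounding-box lower-left.
Flange: 180 × 30, A = 5 400 mm², y = 15 mm, Ī = 405 000 mm⁴.
Web: 20 × 90, A = 1 800 mm², y = 75 mm, Ī = 1 215 000 mm⁴.
Centroid: ȳ = ΣA·y / ΣA = 30 mm.
Transfer each piece to the horizontal axis through the centroid using Ī + A·d² with d = y − 30:
  flange: d = -15 mm → contributes +1 620 000 mm⁴
  web: d = 45 mm → contributes +4 860 000 mm⁴
Total I = 6 480 000 mm⁴.

Ix ≈ 6.4800 × 10⁶ mm⁴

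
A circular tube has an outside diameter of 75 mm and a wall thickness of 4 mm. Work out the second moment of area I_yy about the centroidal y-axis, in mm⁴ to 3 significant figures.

I_yy ≈ 5.64 × 10⁵ mm⁴

Break the section into simple shapes (no overlaps), measuring from the bottom-left corner of the bounding box.
Outer circle: ⌀75, A = 4417.9 mm², x = 37.5 mm, Ī = 1 553 156 mm⁴.
Bore (subtracted): ⌀67, A = 3525.7 mm², x = 37.5 mm, Ī = 989 166 mm⁴.
By symmetry the centroid is at mid-width, x̄ = 37.5 mm.
All pieces are centred on the centroidal y-axis, so I = ΣĪ (holes subtracted) = 563 990 mm⁴.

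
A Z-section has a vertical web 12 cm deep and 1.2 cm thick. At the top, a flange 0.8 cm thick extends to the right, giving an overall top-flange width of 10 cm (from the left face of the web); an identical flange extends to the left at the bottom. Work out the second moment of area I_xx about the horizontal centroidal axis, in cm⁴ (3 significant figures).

Treat the section as a set of non-overlapping primitives; coordinates are from the bounding-box lower-left.
Web: 1.2 × 12, A = 14.4 cm², y = 6 cm, Ī = 172.8 cm⁴.
Top flange (beyond web): 8.8 × 0.8, A = 7.04 cm², y = 11.6 cm, Ī = 0.37547 cm⁴.
Bottom flange (beyond web): 8.8 × 0.8, A = 7.04 cm², y = 0.4 cm, Ī = 0.37547 cm⁴.
Centroid: ȳ = ΣA·y / ΣA = 6 cm.
Transfer each piece to the horizontal centroidal axis using Ī + A·d² with d = y − 6:
  web: d = 0 cm → contributes +172.8 cm⁴
  top flange (beyond web): d = 5.6 cm → contributes +221.15 cm⁴
  bottom flange (beyond web): d = -5.6 cm → contributes +221.15 cm⁴
Total I = 615.1 cm⁴.

I_xx ≈ 615 cm⁴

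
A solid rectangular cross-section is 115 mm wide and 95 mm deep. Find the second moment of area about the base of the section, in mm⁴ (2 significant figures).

The section: 115 × 95, A = 10 925 mm², y = 47.5 mm, Ī = 8 216 510 mm⁴.
Transfer it to the bottom edge using Ī + A·d² with d = y − 0:
  the section: d = 47.5 mm → contributes +32 866 042 mm⁴
Total I = 32 866 042 mm⁴.

I_base ≈ 3.3 × 10⁷ mm⁴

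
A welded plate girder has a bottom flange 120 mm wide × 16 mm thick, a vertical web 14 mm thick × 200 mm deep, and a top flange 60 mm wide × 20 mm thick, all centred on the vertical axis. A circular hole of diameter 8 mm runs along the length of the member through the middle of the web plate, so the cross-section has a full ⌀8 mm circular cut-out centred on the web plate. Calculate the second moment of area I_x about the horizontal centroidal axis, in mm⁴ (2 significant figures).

I_x ≈ 4.5 × 10⁷ mm⁴

Break the section into simple shapes (no overlaps), measuring from the bottom-left corner of the bounding box.
Bottom plate: 120 × 16, A = 1 920 mm², y = 8 mm, Ī = 40 960 mm⁴.
Web plate: 14 × 200, A = 2 800 mm², y = 116 mm, Ī = 9 333 333 mm⁴.
Top plate: 60 × 20, A = 1 200 mm², y = 226 mm, Ī = 40 000 mm⁴.
Hole (subtracted): ⌀8, A = 50.27 mm², y = 116 mm, Ī = 201.1 mm⁴.
Centroid: ȳ = ΣA·y / ΣA = 103.2 mm.
Transfer each piece to the horizontal centroidal axis using Ī + A·d² with d = y − 103.2:
  bottom plate: d = -95.16 mm → contributes +17 427 837 mm⁴
  web plate: d = 12.84 mm → contributes +9 794 866 mm⁴
  top plate: d = 122.8 mm → contributes +18 147 227 mm⁴
  hole: d = 12.84 mm → contributes −8 486 mm⁴
Total I = 45 361 445 mm⁴.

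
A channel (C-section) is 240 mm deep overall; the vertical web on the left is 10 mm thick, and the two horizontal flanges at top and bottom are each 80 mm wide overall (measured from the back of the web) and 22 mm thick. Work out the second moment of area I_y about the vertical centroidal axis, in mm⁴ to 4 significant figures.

Decompose the section into non-overlapping parts with the origin at the bottom-left of its bounding rectangle.
Web: 10 × 240, A = 2 400 mm², x = 5 mm, Ī = 20 000 mm⁴.
Top flange (beyond web): 70 × 22, A = 1 540 mm², x = 45 mm, Ī = 628 833 mm⁴.
Bottom flange (beyond web): 70 × 22, A = 1 540 mm², x = 45 mm, Ī = 628 833 mm⁴.
Centroid: x̄ = ΣA·x / ΣA = 27.4818 mm.
Transfer each piece to the vertical centroidal axis using Ī + A·d² with d = x − 27.4818:
  web: d = -22.4818 mm → contributes +1 233 030 mm⁴
  top flange (beyond web): d = 17.5182 mm → contributes +1 101 442 mm⁴
  bottom flange (beyond web): d = 17.5182 mm → contributes +1 101 442 mm⁴
Total I = 3 435 915 mm⁴.

I_y ≈ 3.436 × 10⁶ mm⁴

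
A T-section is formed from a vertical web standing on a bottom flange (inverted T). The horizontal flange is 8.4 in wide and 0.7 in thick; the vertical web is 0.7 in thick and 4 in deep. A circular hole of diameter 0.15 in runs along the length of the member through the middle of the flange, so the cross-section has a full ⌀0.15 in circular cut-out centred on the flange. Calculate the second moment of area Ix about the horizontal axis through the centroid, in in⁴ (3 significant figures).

Ix ≈ 14.4 in⁴

Decompose the section into non-overlapping parts with the origin at the bottom-left of its bounding rectangle.
Flange: 8.4 × 0.7, A = 5.88 in², y = 0.35 in, Ī = 0.2401 in⁴.
Web: 0.7 × 4, A = 2.8 in², y = 2.7 in, Ī = 3.7333 in⁴.
Hole (subtracted): ⌀0.15, A = 0.017671 in², y = 0.35 in, Ī = 0.00002485 in⁴.
Centroid: ȳ = ΣA·y / ΣA = 1.1096 in.
Transfer each piece to the horizontal axis through the centroid using Ī + A·d² with d = y − 1.1096:
  flange: d = -0.75961 in → contributes +3.6329 in⁴
  web: d = 1.5904 in → contributes +10.815 in⁴
  hole: d = -0.75961 in → contributes −0.010221 in⁴
Total I = 14.438 in⁴.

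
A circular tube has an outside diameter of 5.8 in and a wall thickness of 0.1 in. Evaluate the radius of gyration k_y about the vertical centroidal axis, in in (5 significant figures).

Break the section into simple shapes (no overlaps), measuring from the bottom-left corner of the bounding box.
Outer circle: ⌀5.8, A = 26.42079 in², x = 2.9 in, Ī = 55.54972 in⁴.
Bore (subtracted): ⌀5.6, A = 24.63009 in², x = 2.9 in, Ī = 48.27497 in⁴.
By symmetry the centroid is at mid-width, x̄ = 2.9 in.
All pieces are centred on the vertical centroidal axis, so I = ΣĪ (holes subtracted) = 7.27475 in⁴.
Radius of gyration: k = √(I/A) = √(7.27475 / 1.790708) = 2.015564 in.

k_y ≈ 2.0156 in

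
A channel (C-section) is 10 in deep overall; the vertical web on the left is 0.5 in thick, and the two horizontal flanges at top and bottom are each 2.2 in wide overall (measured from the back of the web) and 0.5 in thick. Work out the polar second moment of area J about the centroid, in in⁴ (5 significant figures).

J ≈ 82.107 in⁴

Split into non-overlapping primitives; take the origin at the lower-left of the bounding box.
Web: 0.5 × 10, A = 5 in², y = 5 in, Ī = 41.66667 in⁴.
Top flange (beyond web): 1.7 × 0.5, A = 0.85 in², y = 9.75 in, Ī = 0.01770833 in⁴.
Bottom flange (beyond web): 1.7 × 0.5, A = 0.85 in², y = 0.25 in, Ī = 0.01770833 in⁴.
By symmetry the centroid is at mid-height, ȳ = 5 in.
Transfer each piece to the centroidal x-axis using Ī + A·d² with d = y − 5:
  web: d = 0 in → contributes +41.66667 in⁴
  top flange (beyond web): d = 4.75 in → contributes +19.19583 in⁴
  bottom flange (beyond web): d = -4.75 in → contributes +19.19583 in⁴
Total I = 80.05833 in⁴.
For the y-axis: x̄ = 0.5291045 in.
Repeating about the centroidal y-axis gives I_y = 2.048658 in⁴.
Polar second moment: J = I_x + I_y = 82.10699 in⁴.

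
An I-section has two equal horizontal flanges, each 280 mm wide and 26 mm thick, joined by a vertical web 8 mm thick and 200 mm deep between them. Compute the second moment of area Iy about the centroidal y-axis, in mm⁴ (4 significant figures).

Split into non-overlapping primitives; take the origin at the lower-left of the bounding box.
Bottom flange: 280 × 26, A = 7 280 mm², x = 140 mm, Ī = 47 562 667 mm⁴.
Web: 8 × 200, A = 1 600 mm², x = 140 mm, Ī = 8533.33 mm⁴.
Top flange: 280 × 26, A = 7 280 mm², x = 140 mm, Ī = 47 562 667 mm⁴.
By symmetry the centroid is at mid-width, x̄ = 140 mm.
All pieces are centred on the centroidal y-axis, so I = ΣĪ = 95 133 867 mm⁴.

Iy ≈ 9.513 × 10⁷ mm⁴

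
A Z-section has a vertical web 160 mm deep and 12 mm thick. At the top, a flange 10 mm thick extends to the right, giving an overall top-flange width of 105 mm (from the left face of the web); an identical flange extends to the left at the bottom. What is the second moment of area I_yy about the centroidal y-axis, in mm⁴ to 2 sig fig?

Split into non-overlapping primitives; take the origin at the lower-left of the bounding box.
Web: 12 × 160, A = 1 920 mm², x = 99 mm, Ī = 23 040 mm⁴.
Top flange (beyond web): 93 × 10, A = 930 mm², x = 151.5 mm, Ī = 670 298 mm⁴.
Bottom flange (beyond web): 93 × 10, A = 930 mm², x = 46.5 mm, Ī = 670 298 mm⁴.
Centroid: x̄ = ΣA·x / ΣA = 99 mm.
Transfer each piece to the centroidal y-axis using Ī + A·d² with d = x − 99:
  web: d = 0 mm → contributes +23 040 mm⁴
  top flange (beyond web): d = 52.5 mm → contributes +3 233 610 mm⁴
  bottom flange (beyond web): d = -52.5 mm → contributes +3 233 610 mm⁴
Total I = 6 490 260 mm⁴.

I_yy ≈ 6.5 × 10⁶ mm⁴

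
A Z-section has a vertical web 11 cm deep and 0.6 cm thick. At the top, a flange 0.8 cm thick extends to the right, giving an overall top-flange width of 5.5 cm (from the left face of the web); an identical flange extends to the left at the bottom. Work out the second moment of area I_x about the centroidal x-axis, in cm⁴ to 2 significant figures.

Treat the section as a set of non-overlapping primitives; coordinates are from the bounding-box lower-left.
Web: 0.6 × 11, A = 6.6 cm², y = 5.5 cm, Ī = 66.55 cm⁴.
Top flange (beyond web): 4.9 × 0.8, A = 3.92 cm², y = 10.6 cm, Ī = 0.2091 cm⁴.
Bottom flange (beyond web): 4.9 × 0.8, A = 3.92 cm², y = 0.4 cm, Ī = 0.2091 cm⁴.
Centroid: ȳ = ΣA·y / ΣA = 5.5 cm.
Transfer each piece to the centroidal x-axis using Ī + A·d² with d = y − 5.5:
  web: d = 0 cm → contributes +66.55 cm⁴
  top flange (beyond web): d = 5.1 cm → contributes +102.2 cm⁴
  bottom flange (beyond web): d = -5.1 cm → contributes +102.2 cm⁴
Total I = 270.9 cm⁴.

I_x ≈ 270 cm⁴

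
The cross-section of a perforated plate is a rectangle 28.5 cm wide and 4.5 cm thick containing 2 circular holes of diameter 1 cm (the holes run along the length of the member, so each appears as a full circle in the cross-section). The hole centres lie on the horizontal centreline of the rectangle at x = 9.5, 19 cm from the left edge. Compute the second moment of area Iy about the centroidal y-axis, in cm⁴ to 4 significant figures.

Iy ≈ 8645 cm⁴

Decompose the section into non-overlapping parts with the origin at the bottom-left of its bounding rectangle.
Plate: 28.5 × 4.5, A = 128.25 cm², x = 14.25 cm, Ī = 8680.92 cm⁴.
Hole 1 (subtracted): ⌀1, A = 0.785398 cm², x = 9.5 cm, Ī = 0.0490874 cm⁴.
Hole 2 (subtracted): ⌀1, A = 0.785398 cm², x = 19 cm, Ī = 0.0490874 cm⁴.
By symmetry the centroid is at mid-width, x̄ = 14.25 cm.
Transfer each piece to the centroidal y-axis using Ī + A·d² with d = x − 14.25:
  plate: d = 0 cm → contributes +8680.92 cm⁴
  hole 1: d = -4.75 cm → contributes −17.7696 cm⁴
  hole 2: d = 4.75 cm → contributes −17.7696 cm⁴
Total I = 8645.38 cm⁴.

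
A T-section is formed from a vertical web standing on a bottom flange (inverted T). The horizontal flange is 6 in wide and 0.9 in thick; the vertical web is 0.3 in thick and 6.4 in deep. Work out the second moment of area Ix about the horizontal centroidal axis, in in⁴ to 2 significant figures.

Treat the section as a set of non-overlapping primitives; coordinates are from the bounding-box lower-left.
Flange: 6 × 0.9, A = 5.4 in², y = 0.45 in, Ī = 0.3645 in⁴.
Web: 0.3 × 6.4, A = 1.92 in², y = 4.1 in, Ī = 6.554 in⁴.
Centroid: ȳ = ΣA·y / ΣA = 1.407 in.
Transfer each piece to the horizontal centroidal axis using Ī + A·d² with d = y − 1.407:
  flange: d = -0.9574 in → contributes +5.314 in⁴
  web: d = 2.693 in → contributes +20.47 in⁴
Total I = 25.79 in⁴.

Ix ≈ 26 in⁴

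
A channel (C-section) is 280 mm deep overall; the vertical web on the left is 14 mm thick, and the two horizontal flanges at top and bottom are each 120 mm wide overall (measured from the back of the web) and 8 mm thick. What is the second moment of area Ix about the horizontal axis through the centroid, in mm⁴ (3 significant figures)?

Ix ≈ 5.70 × 10⁷ mm⁴

Split into non-overlapping primitives; take the origin at the lower-left of the bounding box.
Web: 14 × 280, A = 3 920 mm², y = 140 mm, Ī = 25 610 667 mm⁴.
Top flange (beyond web): 106 × 8, A = 848 mm², y = 276 mm, Ī = 4522.7 mm⁴.
Bottom flange (beyond web): 106 × 8, A = 848 mm², y = 4 mm, Ī = 4522.7 mm⁴.
By symmetry the centroid is at mid-height, ȳ = 140 mm.
Transfer each piece to the horizontal axis through the centroid using Ī + A·d² with d = y − 140:
  web: d = 0 mm → contributes +25 610 667 mm⁴
  top flange (beyond web): d = 136 mm → contributes +15 689 131 mm⁴
  bottom flange (beyond web): d = -136 mm → contributes +15 689 131 mm⁴
Total I = 56 988 928 mm⁴.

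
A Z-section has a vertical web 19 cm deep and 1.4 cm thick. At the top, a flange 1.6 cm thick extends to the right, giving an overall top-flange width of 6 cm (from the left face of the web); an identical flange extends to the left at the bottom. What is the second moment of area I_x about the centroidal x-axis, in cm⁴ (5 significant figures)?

Treat the section as a set of non-overlapping primitives; coordinates are from the bounding-box lower-left.
Web: 1.4 × 19, A = 26.6 cm², y = 9.5 cm, Ī = 800.2167 cm⁴.
Top flange (beyond web): 4.6 × 1.6, A = 7.36 cm², y = 18.2 cm, Ī = 1.570133 cm⁴.
Bottom flange (beyond web): 4.6 × 1.6, A = 7.36 cm², y = 0.8 cm, Ī = 1.570133 cm⁴.
Centroid: ȳ = ΣA·y / ΣA = 9.5 cm.
Transfer each piece to the centroidal x-axis using Ī + A·d² with d = y − 9.5:
  web: d = 0 cm → contributes +800.2167 cm⁴
  top flange (beyond web): d = 8.7 cm → contributes +558.6485 cm⁴
  bottom flange (beyond web): d = -8.7 cm → contributes +558.6485 cm⁴
Total I = 1917.514 cm⁴.

I_x ≈ 1917.5 cm⁴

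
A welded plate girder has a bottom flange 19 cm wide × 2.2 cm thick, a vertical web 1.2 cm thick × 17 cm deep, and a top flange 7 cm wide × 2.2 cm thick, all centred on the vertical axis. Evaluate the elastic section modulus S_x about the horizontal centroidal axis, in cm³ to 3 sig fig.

Split into non-overlapping primitives; take the origin at the lower-left of the bounding box.
Bottom plate: 19 × 2.2, A = 41.8 cm², y = 1.1 cm, Ī = 16.859 cm⁴.
Web plate: 1.2 × 17, A = 20.4 cm², y = 10.7 cm, Ī = 491.3 cm⁴.
Top plate: 7 × 2.2, A = 15.4 cm², y = 20.3 cm, Ī = 6.2113 cm⁴.
Centroid: ȳ = ΣA·y / ΣA = 7.434 cm.
Transfer each piece to the horizontal centroidal axis using Ī + A·d² with d = y − 7.434:
  bottom plate: d = -6.334 cm → contributes +1693.9 cm⁴
  web plate: d = 3.266 cm → contributes +708.9 cm⁴
  top plate: d = 12.866 cm → contributes +2555.4 cm⁴
Total I = 4958.2 cm⁴.
Extreme fibre distance c = 13.966 cm; S = I/c = 355.02 cm³.

S_x ≈ 355 cm³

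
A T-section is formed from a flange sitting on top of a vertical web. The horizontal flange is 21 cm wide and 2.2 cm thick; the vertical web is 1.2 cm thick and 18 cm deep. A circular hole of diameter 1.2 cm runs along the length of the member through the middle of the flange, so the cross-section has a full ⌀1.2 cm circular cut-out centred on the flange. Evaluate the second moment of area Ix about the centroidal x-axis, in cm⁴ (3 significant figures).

Treat the section as a set of non-overlapping primitives; coordinates are from the bounding-box lower-left.
Flange: 21 × 2.2, A = 46.2 cm², y = 19.1 cm, Ī = 18.634 cm⁴.
Web: 1.2 × 18, A = 21.6 cm², y = 9 cm, Ī = 583.2 cm⁴.
Hole (subtracted): ⌀1.2, A = 1.131 cm², y = 19.1 cm, Ī = 0.10179 cm⁴.
Centroid: ȳ = ΣA·y / ΣA = 15.828 cm.
Transfer each piece to the centroidal x-axis using Ī + A·d² with d = y − 15.828:
  flange: d = 3.2723 cm → contributes +513.34 cm⁴
  web: d = -6.8277 cm → contributes +1590.1 cm⁴
  hole: d = 3.2723 cm → contributes −12.212 cm⁴
Total I = 2091.3 cm⁴.

Ix ≈ 2090 cm⁴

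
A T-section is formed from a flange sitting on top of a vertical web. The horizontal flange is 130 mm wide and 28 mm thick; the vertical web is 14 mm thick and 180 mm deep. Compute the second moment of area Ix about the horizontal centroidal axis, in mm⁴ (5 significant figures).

Decompose the section into non-overlapping parts with the origin at the bottom-left of its bounding rectangle.
Flange: 130 × 28, A = 3 640 mm², y = 194 mm, Ī = 237813.3 mm⁴.
Web: 14 × 180, A = 2 520 mm², y = 90 mm, Ī = 6 804 000 mm⁴.
Centroid: ȳ = ΣA·y / ΣA = 151.4545 mm.
Transfer each piece to the horizontal centroidal axis using Ī + A·d² with d = y − 151.4545:
  flange: d = 42.54545 mm → contributes +6 826 634 mm⁴
  web: d = -61.45455 mm → contributes +16 321 186 mm⁴
Total I = 23 147 821 mm⁴.

Ix ≈ 2.3148 × 10⁷ mm⁴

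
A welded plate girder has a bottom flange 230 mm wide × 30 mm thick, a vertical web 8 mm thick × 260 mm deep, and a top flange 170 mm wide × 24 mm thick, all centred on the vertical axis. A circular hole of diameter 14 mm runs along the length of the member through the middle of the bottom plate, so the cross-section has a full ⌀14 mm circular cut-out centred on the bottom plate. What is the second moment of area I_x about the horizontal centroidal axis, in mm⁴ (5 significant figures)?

I_x ≈ 2.2421 × 10⁸ mm⁴

Treat the section as a set of non-overlapping primitives; coordinates are from the bounding-box lower-left.
Bottom plate: 230 × 30, A = 6 900 mm², y = 15 mm, Ī = 517 500 mm⁴.
Web plate: 8 × 260, A = 2 080 mm², y = 160 mm, Ī = 11 717 333 mm⁴.
Top plate: 170 × 24, A = 4 080 mm², y = 302 mm, Ī = 195 840 mm⁴.
Hole (subtracted): ⌀14, A = 153.938 mm², y = 15 mm, Ī = 1885.741 mm⁴.
Centroid: ȳ = ΣA·y / ΣA = 129.0983 mm.
Transfer each piece to the horizontal centroidal axis using Ī + A·d² with d = y − 129.0983:
  bottom plate: d = -114.0983 mm → contributes +90 344 645 mm⁴
  web plate: d = 30.90168 mm → contributes +13 703 554 mm⁴
  top plate: d = 172.9017 mm → contributes +122 167 402 mm⁴
  hole: d = -114.0983 mm → contributes −2 005 917 mm⁴
Total I = 224 209 684 mm⁴.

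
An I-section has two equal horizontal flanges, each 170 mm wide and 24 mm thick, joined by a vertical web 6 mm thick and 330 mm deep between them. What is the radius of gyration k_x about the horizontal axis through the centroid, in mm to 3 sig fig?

k_x ≈ 164 mm

Break the section into simple shapes (no overlaps), measuring from the bottom-left corner of the bounding box.
Bottom flange: 170 × 24, A = 4 080 mm², y = 12 mm, Ī = 195 840 mm⁴.
Web: 6 × 330, A = 1 980 mm², y = 189 mm, Ī = 17 968 500 mm⁴.
Top flange: 170 × 24, A = 4 080 mm², y = 366 mm, Ī = 195 840 mm⁴.
By symmetry the centroid is at mid-height, ȳ = 189 mm.
Transfer each piece to the horizontal axis through the centroid using Ī + A·d² with d = y − 189:
  bottom flange: d = -177 mm → contributes +128 018 160 mm⁴
  web: d = 0 mm → contributes +17 968 500 mm⁴
  top flange: d = 177 mm → contributes +128 018 160 mm⁴
Total I = 274 004 820 mm⁴.
Radius of gyration: k = √(I/A) = √(274 004 820 / 10 140) = 164.38 mm.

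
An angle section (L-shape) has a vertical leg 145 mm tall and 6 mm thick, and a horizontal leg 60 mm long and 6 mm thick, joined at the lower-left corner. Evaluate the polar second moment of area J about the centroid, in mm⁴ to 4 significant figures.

Decompose the section into non-overlapping parts with the origin at the bottom-left of its bounding rectangle.
Vertical leg: 6 × 145, A = 870 mm², y = 72.5 mm, Ī = 1 524 313 mm⁴.
Horizontal leg (remainder): 54 × 6, A = 324 mm², y = 3 mm, Ī = 972 mm⁴.
Centroid: ȳ = ΣA·y / ΣA = 53.6407 mm.
Transfer each piece to the centroidal x-axis using Ī + A·d² with d = y − 53.6407:
  vertical leg: d = 18.8593 mm → contributes +1 833 748 mm⁴
  horizontal leg (remainder): d = -50.6407 mm → contributes +831 864 mm⁴
Total I = 2 665 612 mm⁴.
For the y-axis: x̄ = 11.1407 mm.
Repeating about the centroidal y-axis gives I_y = 293 814 mm⁴.
Polar second moment: J = I_x + I_y = 2 959 426 mm⁴.

J ≈ 2.959 × 10⁶ mm⁴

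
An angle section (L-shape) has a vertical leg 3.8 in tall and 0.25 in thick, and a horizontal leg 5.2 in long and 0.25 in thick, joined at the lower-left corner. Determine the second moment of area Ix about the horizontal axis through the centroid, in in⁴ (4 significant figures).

Break the section into simple shapes (no overlaps), measuring from the bottom-left corner of the bounding box.
Vertical leg: 0.25 × 3.8, A = 0.95 in², y = 1.9 in, Ī = 1.14317 in⁴.
Horizontal leg (remainder): 4.95 × 0.25, A = 1.2375 in², y = 0.125 in, Ī = 0.00644531 in⁴.
Centroid: ȳ = ΣA·y / ΣA = 0.895857 in.
Transfer each piece to the horizontal axis through the centroid using Ī + A·d² with d = y − 0.895857:
  vertical leg: d = 1.00414 in → contributes +2.10105 in⁴
  horizontal leg (remainder): d = -0.770857 in → contributes +0.741793 in⁴
Total I = 2.84285 in⁴.

Ix ≈ 2.843 in⁴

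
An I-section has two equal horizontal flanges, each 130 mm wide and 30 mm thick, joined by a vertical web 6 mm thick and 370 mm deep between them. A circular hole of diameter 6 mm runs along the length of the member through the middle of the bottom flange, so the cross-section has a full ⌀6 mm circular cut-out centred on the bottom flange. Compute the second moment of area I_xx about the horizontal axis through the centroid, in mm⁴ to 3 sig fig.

I_xx ≈ 3.37 × 10⁸ mm⁴

Decompose the section into non-overlapping parts with the origin at the bottom-left of its bounding rectangle.
Bottom flange: 130 × 30, A = 3 900 mm², y = 15 mm, Ī = 292 500 mm⁴.
Web: 6 × 370, A = 2 220 mm², y = 215 mm, Ī = 25 326 500 mm⁴.
Top flange: 130 × 30, A = 3 900 mm², y = 415 mm, Ī = 292 500 mm⁴.
Hole (subtracted): ⌀6, A = 28.274 mm², y = 15 mm, Ī = 63.617 mm⁴.
Centroid: ȳ = ΣA·y / ΣA = 215.57 mm.
Transfer each piece to the horizontal axis through the centroid using Ī + A·d² with d = y − 215.57:
  bottom flange: d = -200.57 mm → contributes +157 176 639 mm⁴
  web: d = -0.56595 mm → contributes +25 327 211 mm⁴
  top flange: d = 199.43 mm → contributes +155 410 859 mm⁴
  hole: d = -200.57 mm → contributes −1 137 447 mm⁴
Total I = 336 777 263 mm⁴.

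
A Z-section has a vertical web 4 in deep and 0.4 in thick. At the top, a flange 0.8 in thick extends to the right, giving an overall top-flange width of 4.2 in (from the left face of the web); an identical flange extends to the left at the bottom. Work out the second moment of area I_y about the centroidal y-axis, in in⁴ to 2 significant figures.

Break the section into simple shapes (no overlaps), measuring from the bottom-left corner of the bounding box.
Web: 0.4 × 4, A = 1.6 in², x = 4 in, Ī = 0.02133 in⁴.
Top flange (beyond web): 3.8 × 0.8, A = 3.04 in², x = 6.1 in, Ī = 3.658 in⁴.
Bottom flange (beyond web): 3.8 × 0.8, A = 3.04 in², x = 1.9 in, Ī = 3.658 in⁴.
Centroid: x̄ = ΣA·x / ΣA = 4 in.
Transfer each piece to the centroidal y-axis using Ī + A·d² with d = x − 4:
  web: d = 0 in → contributes +0.02133 in⁴
  top flange (beyond web): d = 2.1 in → contributes +17.06 in⁴
  bottom flange (beyond web): d = -2.1 in → contributes +17.06 in⁴
Total I = 34.15 in⁴.

I_y ≈ 34 in⁴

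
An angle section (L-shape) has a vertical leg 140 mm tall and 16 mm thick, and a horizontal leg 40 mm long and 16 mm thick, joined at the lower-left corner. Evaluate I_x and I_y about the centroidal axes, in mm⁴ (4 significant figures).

Break the section into simple shapes (no overlaps), measuring from the bottom-left corner of the bounding box.
Vertical leg: 16 × 140, A = 2 240 mm², y = 70 mm, Ī = 3 658 667 mm⁴.
Horizontal leg (remainder): 24 × 16, A = 384 mm², y = 8 mm, Ī = 8 192 mm⁴.
Centroid: ȳ = ΣA·y / ΣA = 60.9268 mm.
Transfer each piece to the centroidal x-axis using Ī + A·d² with d = y − 60.9268:
  vertical leg: d = 9.07317 mm → contributes +3 843 069 mm⁴
  horizontal leg (remainder): d = -52.9268 mm → contributes +1 083 872 mm⁴
Total I = 4 926 941 mm⁴.
For the y-axis: x̄ = 10.9268 mm.
Repeating about the centroidal y-axis gives I_y = 197 341 mm⁴.

I_x ≈ 4.927 × 10⁶ mm⁴, I_y ≈ 1.973 × 10⁵ mm⁴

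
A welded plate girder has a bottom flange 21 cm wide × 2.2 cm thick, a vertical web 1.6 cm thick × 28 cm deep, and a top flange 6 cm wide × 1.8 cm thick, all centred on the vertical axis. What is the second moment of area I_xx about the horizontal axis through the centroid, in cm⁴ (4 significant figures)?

I_xx ≈ 1.305 × 10⁴ cm⁴

Split into non-overlapping primitives; take the origin at the lower-left of the bounding box.
Bottom plate: 21 × 2.2, A = 46.2 cm², y = 1.1 cm, Ī = 18.634 cm⁴.
Web plate: 1.6 × 28, A = 44.8 cm², y = 16.2 cm, Ī = 2926.93 cm⁴.
Top plate: 6 × 1.8, A = 10.8 cm², y = 31.1 cm, Ī = 2.916 cm⁴.
Centroid: ȳ = ΣA·y / ΣA = 10.9279 cm.
Transfer each piece to the horizontal axis through the centroid using Ī + A·d² with d = y − 10.9279:
  bottom plate: d = -9.8279 cm → contributes +4480.98 cm⁴
  web plate: d = 5.2721 cm → contributes +4172.15 cm⁴
  top plate: d = 20.1721 cm → contributes +4397.58 cm⁴
Total I = 13050.7 cm⁴.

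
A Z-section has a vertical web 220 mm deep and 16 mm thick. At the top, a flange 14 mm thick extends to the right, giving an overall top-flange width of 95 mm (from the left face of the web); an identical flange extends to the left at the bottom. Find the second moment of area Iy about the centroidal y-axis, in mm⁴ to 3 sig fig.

Break the section into simple shapes (no overlaps), measuring from the bottom-left corner of the bounding box.
Web: 16 × 220, A = 3 520 mm², x = 87 mm, Ī = 75 093 mm⁴.
Top flange (beyond web): 79 × 14, A = 1 106 mm², x = 134.5 mm, Ī = 575 212 mm⁴.
Bottom flange (beyond web): 79 × 14, A = 1 106 mm², x = 39.5 mm, Ī = 575 212 mm⁴.
Centroid: x̄ = ΣA·x / ΣA = 87 mm.
Transfer each piece to the centroidal y-axis using Ī + A·d² with d = x − 87:
  web: d = 0 mm → contributes +75 093 mm⁴
  top flange (beyond web): d = 47.5 mm → contributes +3 070 625 mm⁴
  bottom flange (beyond web): d = -47.5 mm → contributes +3 070 625 mm⁴
Total I = 6 216 343 mm⁴.

Iy ≈ 6.22 × 10⁶ mm⁴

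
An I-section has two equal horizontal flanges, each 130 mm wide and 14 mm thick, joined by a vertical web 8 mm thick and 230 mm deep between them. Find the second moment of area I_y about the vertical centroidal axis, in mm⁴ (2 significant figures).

Decompose the section into non-overlapping parts with the origin at the bottom-left of its bounding rectangle.
Bottom flange: 130 × 14, A = 1 820 mm², x = 65 mm, Ī = 2 563 167 mm⁴.
Web: 8 × 230, A = 1 840 mm², x = 65 mm, Ī = 9 813 mm⁴.
Top flange: 130 × 14, A = 1 820 mm², x = 65 mm, Ī = 2 563 167 mm⁴.
By symmetry the centroid is at mid-width, x̄ = 65 mm.
All pieces are centred on the vertical centroidal axis, so I = ΣĪ = 5 136 147 mm⁴.

I_y ≈ 5.1 × 10⁶ mm⁴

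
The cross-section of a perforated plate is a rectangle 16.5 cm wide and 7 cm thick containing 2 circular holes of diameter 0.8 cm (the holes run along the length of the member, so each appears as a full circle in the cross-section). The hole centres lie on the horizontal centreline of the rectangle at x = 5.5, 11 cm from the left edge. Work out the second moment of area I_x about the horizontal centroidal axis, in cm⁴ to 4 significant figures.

I_x ≈ 471.6 cm⁴

Treat the section as a set of non-overlapping primitives; coordinates are from the bounding-box lower-left.
Plate: 16.5 × 7, A = 115.5 cm², y = 3.5 cm, Ī = 471.625 cm⁴.
Hole 1 (subtracted): ⌀0.8, A = 0.502655 cm², y = 3.5 cm, Ī = 0.0201062 cm⁴.
Hole 2 (subtracted): ⌀0.8, A = 0.502655 cm², y = 3.5 cm, Ī = 0.0201062 cm⁴.
By symmetry the centroid is at mid-height, ȳ = 3.5 cm.
All pieces are centred on the horizontal centroidal axis, so I = ΣĪ (holes subtracted) = 471.585 cm⁴.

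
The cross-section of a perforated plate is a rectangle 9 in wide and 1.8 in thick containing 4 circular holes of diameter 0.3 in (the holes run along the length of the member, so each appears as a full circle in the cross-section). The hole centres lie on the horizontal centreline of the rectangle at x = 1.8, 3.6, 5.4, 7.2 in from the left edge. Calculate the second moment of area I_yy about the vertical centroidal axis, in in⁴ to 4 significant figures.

Split into non-overlapping primitives; take the origin at the lower-left of the bounding box.
Plate: 9 × 1.8, A = 16.2 in², x = 4.5 in, Ī = 109.35 in⁴.
Hole 1 (subtracted): ⌀0.3, A = 0.0706858 in², x = 1.8 in, Ī = 0.000397608 in⁴.
Hole 2 (subtracted): ⌀0.3, A = 0.0706858 in², x = 3.6 in, Ī = 0.000397608 in⁴.
Hole 3 (subtracted): ⌀0.3, A = 0.0706858 in², x = 5.4 in, Ī = 0.000397608 in⁴.
Hole 4 (subtracted): ⌀0.3, A = 0.0706858 in², x = 7.2 in, Ī = 0.000397608 in⁴.
By symmetry the centroid is at mid-width, x̄ = 4.5 in.
Transfer each piece to the vertical centroidal axis using Ī + A·d² with d = x − 4.5:
  plate: d = 0 in → contributes +109.35 in⁴
  hole 1: d = -2.7 in → contributes −0.515697 in⁴
  hole 2: d = -0.9 in → contributes −0.0576531 in⁴
  hole 3: d = 0.9 in → contributes −0.0576531 in⁴
  hole 4: d = 2.7 in → contributes −0.515697 in⁴
Total I = 108.203 in⁴.

I_yy ≈ 108.2 in⁴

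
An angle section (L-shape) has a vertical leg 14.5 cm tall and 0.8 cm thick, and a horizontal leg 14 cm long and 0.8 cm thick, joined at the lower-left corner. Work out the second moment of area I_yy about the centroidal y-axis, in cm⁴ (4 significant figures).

Break the section into simple shapes (no overlaps), measuring from the bottom-left corner of the bounding box.
Vertical leg: 0.8 × 14.5, A = 11.6 cm², x = 0.4 cm, Ī = 0.618667 cm⁴.
Horizontal leg (remainder): 13.2 × 0.8, A = 10.56 cm², x = 7.4 cm, Ī = 153.331 cm⁴.
Centroid: x̄ = ΣA·x / ΣA = 3.73574 cm.
Transfer each piece to the centroidal y-axis using Ī + A·d² with d = x − 3.73574:
  vertical leg: d = -3.33574 cm → contributes +129.694 cm⁴
  horizontal leg (remainder): d = 3.66426 cm → contributes +295.118 cm⁴
Total I = 424.812 cm⁴.

I_yy ≈ 424.8 cm⁴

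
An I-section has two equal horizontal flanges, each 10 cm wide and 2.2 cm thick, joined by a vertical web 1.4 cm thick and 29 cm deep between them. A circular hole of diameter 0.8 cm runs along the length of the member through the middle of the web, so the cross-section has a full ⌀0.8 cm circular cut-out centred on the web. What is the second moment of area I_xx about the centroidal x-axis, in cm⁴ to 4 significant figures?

I_xx ≈ 1.357 × 10⁴ cm⁴

Treat the section as a set of non-overlapping primitives; coordinates are from the bounding-box lower-left.
Bottom flange: 10 × 2.2, A = 22 cm², y = 1.1 cm, Ī = 8.87333 cm⁴.
Web: 1.4 × 29, A = 40.6 cm², y = 16.7 cm, Ī = 2845.38 cm⁴.
Top flange: 10 × 2.2, A = 22 cm², y = 32.3 cm, Ī = 8.87333 cm⁴.
Hole (subtracted): ⌀0.8, A = 0.502655 cm², y = 16.7 cm, Ī = 0.0201062 cm⁴.
By symmetry the centroid is at mid-height, ȳ = 16.7 cm.
Transfer each piece to the centroidal x-axis using Ī + A·d² with d = y − 16.7:
  bottom flange: d = -15.6 cm → contributes +5362.79 cm⁴
  web: d = 0 cm → contributes +2845.38 cm⁴
  top flange: d = 15.6 cm → contributes +5362.79 cm⁴
  hole: d = 0 cm → contributes −0.0201062 cm⁴
Total I = 13570.9 cm⁴.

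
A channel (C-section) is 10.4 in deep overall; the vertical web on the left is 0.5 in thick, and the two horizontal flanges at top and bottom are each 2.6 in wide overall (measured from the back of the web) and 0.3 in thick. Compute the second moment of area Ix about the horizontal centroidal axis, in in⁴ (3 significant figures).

Ix ≈ 79.0 in⁴

Split into non-overlapping primitives; take the origin at the lower-left of the bounding box.
Web: 0.5 × 10.4, A = 5.2 in², y = 5.2 in, Ī = 46.869 in⁴.
Top flange (beyond web): 2.1 × 0.3, A = 0.63 in², y = 10.25 in, Ī = 0.004725 in⁴.
Bottom flange (beyond web): 2.1 × 0.3, A = 0.63 in², y = 0.15 in, Ī = 0.004725 in⁴.
By symmetry the centroid is at mid-height, ȳ = 5.2 in.
Transfer each piece to the horizontal centroidal axis using Ī + A·d² with d = y − 5.2:
  web: d = 0 in → contributes +46.869 in⁴
  top flange (beyond web): d = 5.05 in → contributes +16.071 in⁴
  bottom flange (beyond web): d = -5.05 in → contributes +16.071 in⁴
Total I = 79.012 in⁴.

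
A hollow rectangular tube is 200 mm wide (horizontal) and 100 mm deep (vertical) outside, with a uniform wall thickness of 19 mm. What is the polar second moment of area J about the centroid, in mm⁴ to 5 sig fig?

J ≈ 5.8150 × 10⁷ mm⁴

Decompose the section into non-overlapping parts with the origin at the bottom-left of its bounding rectangle.
Outer rectangle: 200 × 100, A = 20 000 mm², y = 50 mm, Ī = 16 666 667 mm⁴.
Inner void (subtracted): 162 × 62, A = 10 044 mm², y = 50 mm, Ī = 3 217 428 mm⁴.
By symmetry the centroid is at mid-height, ȳ = 50 mm.
All pieces are centred on the centroidal x-axis, so I = ΣĪ (holes subtracted) = 13 449 239 mm⁴.
Repeating about the centroidal y-axis gives I_y = 44 700 439 mm⁴.
Polar second moment: J = I_x + I_y = 58 149 677 mm⁴.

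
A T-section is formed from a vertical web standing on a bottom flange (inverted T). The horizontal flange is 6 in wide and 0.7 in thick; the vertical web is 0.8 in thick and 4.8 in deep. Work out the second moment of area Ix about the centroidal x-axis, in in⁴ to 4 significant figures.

Break the section into simple shapes (no overlaps), measuring from the bottom-left corner of the bounding box.
Flange: 6 × 0.7, A = 4.2 in², y = 0.35 in, Ī = 0.1715 in⁴.
Web: 0.8 × 4.8, A = 3.84 in², y = 3.1 in, Ī = 7.3728 in⁴.
Centroid: ȳ = ΣA·y / ΣA = 1.66343 in.
Transfer each piece to the centroidal x-axis using Ī + A·d² with d = y − 1.66343:
  flange: d = -1.31343 in → contributes +7.41694 in⁴
  web: d = 1.43657 in → contributes +15.2975 in⁴
Total I = 22.7144 in⁴.

Ix ≈ 22.71 in⁴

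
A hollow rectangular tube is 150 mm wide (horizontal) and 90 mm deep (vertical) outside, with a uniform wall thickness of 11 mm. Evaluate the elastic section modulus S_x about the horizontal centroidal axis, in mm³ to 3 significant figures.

S_x ≈ 1.28 × 10⁵ mm³

Decompose the section into non-overlapping parts with the origin at the bottom-left of its bounding rectangle.
Outer rectangle: 150 × 90, A = 13 500 mm², y = 45 mm, Ī = 9 112 500 mm⁴.
Inner void (subtracted): 128 × 68, A = 8 704 mm², y = 45 mm, Ī = 3 353 941 mm⁴.
By symmetry the centroid is at mid-height, ȳ = 45 mm.
All pieces are centred on the horizontal centroidal axis, so I = ΣĪ (holes subtracted) = 5 758 559 mm⁴.
Extreme fibre distance c = 45 mm; S = I/c = 127 968 mm³.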